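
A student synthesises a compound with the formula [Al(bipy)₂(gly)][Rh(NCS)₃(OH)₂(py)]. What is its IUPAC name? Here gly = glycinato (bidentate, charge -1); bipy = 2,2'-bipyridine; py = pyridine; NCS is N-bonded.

bis(2,2'-bipyridine)(glycinato)aluminium(III) dihydroxotriisothiocyanato(pyridine)rhodate(III)

Aluminium is always +3 in its complexes; the cation's ligand charges sum to -1, so the complex cation is 2+.
A 1:1 salt means the anion carries the equal and opposite charge, 2−.
Anion: ligand charges sum to -5; for the ion to be 2−, Rh = +3.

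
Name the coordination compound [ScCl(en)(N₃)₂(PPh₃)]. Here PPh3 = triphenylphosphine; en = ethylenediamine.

There is no counter-ion, so the complex is neutral overall.
Ligand charges: 1×chloro (-1 each), 1×triphenylphosphine (neutral), 1×ethylenediamine (neutral), 2×azido (-1 each); total -3. So Sc + (-3) = 0, giving Sc = +3.
Ligands are named alphabetically: azido before chloro before ethylenediamine before triphenylphosphine.

diazidochloro(ethylenediamine)(triphenylphosphine)scandium(III)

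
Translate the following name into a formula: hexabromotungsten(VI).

[WBr6]

Ligands: 6 bromo (Br, -1). Ligand charge sum = -6.
With W in oxidation state +6, the complex ion is [W...].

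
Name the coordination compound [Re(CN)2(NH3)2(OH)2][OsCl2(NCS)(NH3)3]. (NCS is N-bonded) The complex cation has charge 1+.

diamminedicyanodihydroxorhenium(V) triamminedichloroisothiocyanatoosmate(II)

The complex cation is given as 1+; its ligand charges sum to -4, so Re = +5.
A 1:1 salt means the anion carries the equal and opposite charge, 1−.
Anion: ligand charges sum to -3; for the ion to be 1−, Os = +2.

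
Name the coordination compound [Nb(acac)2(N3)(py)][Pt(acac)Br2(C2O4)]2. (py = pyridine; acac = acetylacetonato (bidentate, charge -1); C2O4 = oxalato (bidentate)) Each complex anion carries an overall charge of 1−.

bis(acetylacetonato)azido(pyridine)niobium(V) (acetylacetonato)dibromooxalatoplatinate(IV)

Both ions are complex: the cation is named first with the plain metal name, the anion second with the -ate form; each ion's ligands are alphabetised independently.
The complex anion is given as 1−; its ligand charges sum to -5, so Pt = +4.
With 2 anions per cation, the cation must be 2×1 = 2+.
Cation: ligand charges sum to -3; for the ion to be 2+, Nb = +5.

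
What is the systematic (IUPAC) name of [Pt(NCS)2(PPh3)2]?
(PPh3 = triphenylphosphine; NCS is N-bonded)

There is no counter-ion, so the complex is neutral overall.
Ligand charges: 2×triphenylphosphine (neutral), 2×isothiocyanato (-1 each); total -2. So Pt + (-2) = 0, giving Pt = +2.
Ligands are named alphabetically: isothiocyanato before triphenylphosphine.

diisothiocyanatobis(triphenylphosphine)platinum(II)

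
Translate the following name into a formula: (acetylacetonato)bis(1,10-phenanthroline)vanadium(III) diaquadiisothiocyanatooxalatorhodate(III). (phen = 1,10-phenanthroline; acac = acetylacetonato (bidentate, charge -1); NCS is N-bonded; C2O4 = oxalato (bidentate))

Cation [V…]: ligand charges -1, V(III) ⇒ ion charge 2+.
Anion [Rh…]: ligand charges -4, Rh(III) ⇒ ion charge 1−.
One 2+ cation requires 2 of the 1− anion.

[V(acac)(phen)2][Rh(C2O4)(H2O)2(NCS)2]2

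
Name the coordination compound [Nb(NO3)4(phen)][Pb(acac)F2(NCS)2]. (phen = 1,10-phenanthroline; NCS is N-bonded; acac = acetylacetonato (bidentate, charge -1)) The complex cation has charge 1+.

Both ions are complex: the cation is named first with the plain metal name, the anion second with the -ate form; each ion's ligands are alphabetised independently.
The complex cation is given as 1+; its ligand charges sum to -4, so Nb = +5.
A 1:1 salt means the anion carries the equal and opposite charge, 1−.
Anion: ligand charges sum to -5; for the ion to be 1−, Pb = +4.

tetranitrato(1,10-phenanthroline)niobium(V) (acetylacetonato)difluorodiisothiocyanatoplumbate(IV)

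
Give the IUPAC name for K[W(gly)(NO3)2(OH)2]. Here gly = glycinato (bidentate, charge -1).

The 1 potassium counter-ion carries a total charge of +1, so each complex ion is 1−.
Ligand charges: 2×hydroxo (-1 each), 2×nitrato (-1 each), 1×glycinato (-1 each); total -5. So W + (-5) = 1−, giving W = +4.
Ligands are named alphabetically: glycinato before hydroxo before nitrato.
The complex ion is anionic, so tungsten takes the -ate form tungstate(IV).

potassium (glycinato)dihydroxodinitratotungstate(IV)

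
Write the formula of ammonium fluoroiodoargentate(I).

NH4[AgFI]

Ligands: 1 iodo (I, -1), 1 fluoro (F, -1). Ligand charge sum = -2.
With Ag in oxidation state +1, the complex ion is [Ag...]^1−.
Charge balance with ammonium (+1) requires 1 complex ion per 1 ammonium.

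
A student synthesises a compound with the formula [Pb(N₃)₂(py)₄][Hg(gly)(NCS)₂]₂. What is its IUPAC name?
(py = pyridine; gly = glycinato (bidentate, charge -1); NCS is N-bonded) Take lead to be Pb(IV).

Both ions are complex: the cation is named first with the plain metal name, the anion second with the -ate form; each ion's ligands are alphabetised independently.
Pb is given as +4; the cation's ligand charges sum to -2, so the complex cation is 2+.
With 2 anions per cation, each anion must be 2/2 = 1−.
Anion: ligand charges sum to -3; for the ion to be 1−, Hg = +2.

diazidotetrakis(pyridine)lead(IV) (glycinato)diisothiocyanatomercurate(II)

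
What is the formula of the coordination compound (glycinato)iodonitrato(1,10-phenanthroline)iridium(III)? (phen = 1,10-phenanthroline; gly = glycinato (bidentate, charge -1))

Ligands: 1 iodo (I, -1), 1 1,10-phenanthroline (phen, neutral), 1 nitrato (NO3, -1), 1 glycinato (gly, -1). Ligand charge sum = -3.
With Ir in oxidation state +3, the complex ion is [Ir...].

[Ir(gly)I(NO3)(phen)]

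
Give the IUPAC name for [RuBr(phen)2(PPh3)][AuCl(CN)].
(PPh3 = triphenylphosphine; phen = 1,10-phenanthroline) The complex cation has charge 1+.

bromobis(1,10-phenanthroline)(triphenylphosphine)ruthenium(II) chlorocyanoaurate(I)

Both ions are complex: the cation is named first with the plain metal name, the anion second with the -ate form; each ion's ligands are alphabetised independently.
The complex cation is given as 1+; its ligand charges sum to -1, so Ru = +2.
A 1:1 salt means the anion carries the equal and opposite charge, 1−.
Anion: ligand charges sum to -2; for the ion to be 1−, Au = +1.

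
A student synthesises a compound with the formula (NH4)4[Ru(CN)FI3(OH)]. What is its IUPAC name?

The 4 ammonium counter-ions carry a total charge of +4, so each complex ion is 4−.
Ligand charges: 1×cyano (-1 each), 3×iodo (-1 each), 1×fluoro (-1 each), 1×hydroxo (-1 each); total -6. So Ru + (-6) = 4−, giving Ru = +2.
The complex ion is anionic, so ruthenium takes the -ate form ruthenate(II).

ammonium cyanofluorohydroxotriiodoruthenate(II)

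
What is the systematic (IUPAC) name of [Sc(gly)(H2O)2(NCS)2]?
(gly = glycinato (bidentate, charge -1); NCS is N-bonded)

diaqua(glycinato)diisothiocyanatoscandium(III)

There is no counter-ion, so the complex is neutral overall.
Ligand charges: 1×glycinato (-1 each), 2×aqua (neutral), 2×isothiocyanato (-1 each); total -3. So Sc + (-3) = 0, giving Sc = +3.
Ligands are named alphabetically: aqua before glycinato before isothiocyanato.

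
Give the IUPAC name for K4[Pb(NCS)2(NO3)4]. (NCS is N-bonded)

potassium diisothiocyanatotetranitratoplumbate(II)

The 4 potassium counter-ions carry a total charge of +4, so each complex ion is 4−.
Ligand charges: 4×nitrato (-1 each), 2×isothiocyanato (-1 each); total -6. So Pb + (-6) = 4−, giving Pb = +2.
Ligands are named alphabetically: isothiocyanato before nitrato.
The complex ion is anionic, so lead takes the -ate form plumbate(II).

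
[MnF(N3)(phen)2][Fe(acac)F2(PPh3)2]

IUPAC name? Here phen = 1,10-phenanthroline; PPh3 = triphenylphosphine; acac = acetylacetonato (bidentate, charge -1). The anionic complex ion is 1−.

azidofluorobis(1,10-phenanthroline)manganese(III) (acetylacetonato)difluorobis(triphenylphosphine)ferrate(II)

The complex anion is given as 1−; its ligand charges sum to -3, so Fe = +2.
A 1:1 salt means the cation carries the equal and opposite charge, 1+.
Cation: ligand charges sum to -2; for the ion to be 1+, Mn = +3.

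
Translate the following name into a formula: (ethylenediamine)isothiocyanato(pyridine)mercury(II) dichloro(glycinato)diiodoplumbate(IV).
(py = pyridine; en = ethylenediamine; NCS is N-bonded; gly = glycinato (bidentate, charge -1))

Cation [Hg…]: ligand charges -1, Hg(II) ⇒ ion charge 1+.
Anion [Pb…]: ligand charges -5, Pb(IV) ⇒ ion charge 1−.

[Hg(en)(NCS)(py)][PbCl2(gly)I2]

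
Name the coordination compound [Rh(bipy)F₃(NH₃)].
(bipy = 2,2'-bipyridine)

There is no counter-ion, so the complex is neutral overall.
Ligand charges: 1×2,2'-bipyridine (neutral), 3×fluoro (-1 each), 1×ammine (neutral); total -3. So Rh + (-3) = 0, giving Rh = +3.
Ligands are named alphabetically: ammine before bipyridine before fluoro.

ammine(2,2'-bipyridine)trifluororhodium(III)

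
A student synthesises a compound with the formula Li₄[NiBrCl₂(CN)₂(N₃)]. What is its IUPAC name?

lithium azidobromodichlorodicyanonickelate(II)

The 4 lithium counter-ions carry a total charge of +4, so each complex ion is 4−.
Ligand charges: 1×azido (-1 each), 2×chloro (-1 each), 1×bromo (-1 each), 2×cyano (-1 each); total -6. So Ni + (-6) = 4−, giving Ni = +2.
Ligands are named alphabetically: azido before bromo before chloro before cyano.
The complex ion is anionic, so nickel takes the -ate form nickelate(II).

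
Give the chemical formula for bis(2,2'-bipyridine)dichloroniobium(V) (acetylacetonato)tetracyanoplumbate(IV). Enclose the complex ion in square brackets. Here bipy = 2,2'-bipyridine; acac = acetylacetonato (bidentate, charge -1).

[Nb(bipy)2Cl2][Pb(acac)(CN)4]3

Cation [Nb…]: ligand charges -2, Nb(V) ⇒ ion charge 3+.
Anion [Pb…]: ligand charges -5, Pb(IV) ⇒ ion charge 1−.
One 3+ cation requires 3 of the 1− anion.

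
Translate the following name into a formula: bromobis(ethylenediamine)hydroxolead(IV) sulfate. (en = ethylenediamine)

[PbBr(en)2(OH)]SO4

Ligands: 1 bromo (Br, -1), 1 hydroxo (OH, -1), 2 ethylenediamine (en, neutral). Ligand charge sum = -2.
With Pb in oxidation state +4, the complex ion is [Pb...]^2+.
Charge balance with sulfate (-2) requires 1 complex ion per 1 sulfate.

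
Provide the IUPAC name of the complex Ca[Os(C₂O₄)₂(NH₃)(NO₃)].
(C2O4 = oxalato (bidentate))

The 1 calcium counter-ion carries a total charge of +2, so each complex ion is 2−.
Ligand charges: 2×oxalato (-2 each), 1×nitrato (-1 each), 1×ammine (neutral); total -5. So Os + (-5) = 2−, giving Os = +3.
Ligands are named alphabetically: ammine before nitrato before oxalato.
The complex ion is anionic, so osmium takes the -ate form osmate(III).

calcium amminenitratodioxalatoosmate(III)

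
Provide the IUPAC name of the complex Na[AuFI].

sodium fluoroiodoaurate(I)

The 1 sodium counter-ion carries a total charge of +1, so each complex ion is 1−.
Ligand charges: 1×iodo (-1 each), 1×fluoro (-1 each); total -2. So Au + (-2) = 1−, giving Au = +1.
The complex ion is anionic, so gold takes the -ate form aurate(I).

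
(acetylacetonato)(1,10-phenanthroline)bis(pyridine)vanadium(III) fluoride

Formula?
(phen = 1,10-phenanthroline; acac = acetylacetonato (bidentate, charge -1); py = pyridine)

Ligands: 1 1,10-phenanthroline (phen, neutral), 1 acetylacetonato (acac, -1), 2 pyridine (py, neutral). Ligand charge sum = -1.
Charge balance with fluoride (-1) requires 1 complex ion per 2 fluoride.

[V(acac)(phen)(py)2]F2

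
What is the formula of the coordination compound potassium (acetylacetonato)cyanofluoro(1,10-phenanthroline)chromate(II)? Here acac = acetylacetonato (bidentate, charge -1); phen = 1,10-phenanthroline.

K[Cr(acac)(CN)F(phen)]

Ligands: 1 acetylacetonato (acac, -1), 1 cyano (CN, -1), 1 fluoro (F, -1), 1 1,10-phenanthroline (phen, neutral). Ligand charge sum = -3.
With Cr in oxidation state +2, the complex ion is [Cr...]^1−.
Charge balance with potassium (+1) requires 1 complex ion per 1 potassium.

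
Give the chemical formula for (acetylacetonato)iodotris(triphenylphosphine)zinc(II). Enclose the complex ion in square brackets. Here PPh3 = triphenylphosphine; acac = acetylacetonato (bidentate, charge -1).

Ligands: 3 triphenylphosphine (PPh3, neutral), 1 acetylacetonato (acac, -1), 1 iodo (I, -1). Ligand charge sum = -2.
With Zn in oxidation state +2, the complex ion is [Zn...].

[Zn(acac)I(PPh3)3]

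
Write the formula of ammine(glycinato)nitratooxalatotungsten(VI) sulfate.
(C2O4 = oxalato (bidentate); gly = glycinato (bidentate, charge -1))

[W(C2O4)(gly)(NH3)(NO3)]SO4

Ligands: 1 ammine (NH3, neutral), 1 oxalato (C2O4, -2), 1 glycinato (gly, -1), 1 nitrato (NO3, -1). Ligand charge sum = -4.
Charge balance with sulfate (-2) requires 1 complex ion per 1 sulfate.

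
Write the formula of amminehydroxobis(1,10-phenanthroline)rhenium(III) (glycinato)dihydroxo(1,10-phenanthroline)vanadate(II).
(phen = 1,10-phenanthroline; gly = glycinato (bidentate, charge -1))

[Re(NH3)(OH)(phen)2][V(gly)(OH)2(phen)]2

Cation [Re…]: ligand charges -1, Re(III) ⇒ ion charge 2+.
Anion [V…]: ligand charges -3, V(II) ⇒ ion charge 1−.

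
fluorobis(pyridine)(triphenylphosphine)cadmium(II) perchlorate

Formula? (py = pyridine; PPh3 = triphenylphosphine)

Ligands: 2 pyridine (py, neutral), 1 fluoro (F, -1), 1 triphenylphosphine (PPh3, neutral). Ligand charge sum = -1.
With Cd in oxidation state +2, the complex ion is [Cd...]^1+.
Charge balance with perchlorate (-1) requires 1 complex ion per 1 perchlorate.

[CdF(PPh3)(py)2]ClO4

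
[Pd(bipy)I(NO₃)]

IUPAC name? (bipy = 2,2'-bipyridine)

There is no counter-ion, so the complex is neutral overall.
Ligand charges: 1×nitrato (-1 each), 1×iodo (-1 each), 1×2,2'-bipyridine (neutral); total -2. So Pd + (-2) = 0, giving Pd = +2.
Ligands are named alphabetically: bipyridine before iodo before nitrato.

(2,2'-bipyridine)iodonitratopalladium(II)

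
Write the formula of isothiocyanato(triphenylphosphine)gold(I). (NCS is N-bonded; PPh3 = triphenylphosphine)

Ligands: 1 isothiocyanato (NCS, -1), 1 triphenylphosphine (PPh3, neutral). Ligand charge sum = -1.
With Au in oxidation state +1, the complex ion is [Au...].

[Au(NCS)(PPh3)]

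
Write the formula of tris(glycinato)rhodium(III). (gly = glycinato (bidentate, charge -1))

[Rh(gly)3]

Ligands: 3 glycinato (gly, -1). Ligand charge sum = -3.
With Rh in oxidation state +3, the complex ion is [Rh...].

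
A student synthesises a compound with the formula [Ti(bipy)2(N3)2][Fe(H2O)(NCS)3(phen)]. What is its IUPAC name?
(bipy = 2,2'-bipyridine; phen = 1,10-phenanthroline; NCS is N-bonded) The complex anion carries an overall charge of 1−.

Both ions are complex: the cation is named first with the plain metal name, the anion second with the -ate form; each ion's ligands are alphabetised independently.
The complex anion is given as 1−; its ligand charges sum to -3, so Fe = +2.
A 1:1 salt means the cation carries the equal and opposite charge, 1+.
Cation: ligand charges sum to -2; for the ion to be 1+, Ti = +3.

diazidobis(2,2'-bipyridine)titanium(III) aquatriisothiocyanato(1,10-phenanthroline)ferrate(II)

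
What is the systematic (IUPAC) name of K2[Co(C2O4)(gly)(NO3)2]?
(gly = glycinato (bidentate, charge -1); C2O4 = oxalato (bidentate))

potassium (glycinato)dinitratooxalatocobaltate(III)

The 2 potassium counter-ions carry a total charge of +2, so each complex ion is 2−.
Ligand charges: 1×glycinato (-1 each), 1×oxalato (-2 each), 2×nitrato (-1 each); total -5. So Co + (-5) = 2−, giving Co = +3.
Ligands are named alphabetically: glycinato before nitrato before oxalato.
The complex ion is anionic, so cobalt takes the -ate form cobaltate(III).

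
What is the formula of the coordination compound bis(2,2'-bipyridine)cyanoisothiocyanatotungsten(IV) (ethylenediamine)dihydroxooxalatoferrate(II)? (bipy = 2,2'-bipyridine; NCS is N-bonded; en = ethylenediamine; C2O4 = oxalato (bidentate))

Cation [W…]: ligand charges -2, W(IV) ⇒ ion charge 2+.
Anion [Fe…]: ligand charges -4, Fe(II) ⇒ ion charge 2−.
One 2+ cation balances one 2− anion.

[W(bipy)2(CN)(NCS)][Fe(C2O4)(en)(OH)2]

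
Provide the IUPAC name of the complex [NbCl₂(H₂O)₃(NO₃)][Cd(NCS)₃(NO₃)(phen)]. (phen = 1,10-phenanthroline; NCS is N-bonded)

triaquadichloronitratoniobium(V) triisothiocyanatonitrato(1,10-phenanthroline)cadmate(II)

Cadmium is always +2 in its complexes; the anion's ligand charges sum to -4, so the complex anion is 2−.
A 1:1 salt means the cation carries the equal and opposite charge, 2+.
Cation: ligand charges sum to -3; for the ion to be 2+, Nb = +5.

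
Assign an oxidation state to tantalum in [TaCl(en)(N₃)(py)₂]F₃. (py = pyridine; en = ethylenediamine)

3 fluoride outside the brackets (-1 each) → the complex ion is 3+.
Ligand charges: 1×Cl = -1; 1×N3 = -1; 2×py neutral; 1×en neutral; sum -2.
Ta + (-2) = 3+ ⇒ Ta is +5.

+5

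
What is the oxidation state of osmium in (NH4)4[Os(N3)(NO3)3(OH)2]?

4 ammonium outside the brackets (+1 each) → the complex ion is 4−.
Ligand charges: 1×N3 = -1; 3×NO3 = -3; 2×OH = -2; sum -6.
Os + (-6) = 4− ⇒ Os is +2.

+2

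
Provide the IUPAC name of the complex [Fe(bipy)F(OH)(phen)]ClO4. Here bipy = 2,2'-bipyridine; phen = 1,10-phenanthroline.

The 1 perchlorate counter-ion carries a total charge of -1, so each complex ion is 1+.
Ligand charges: 1×2,2'-bipyridine (neutral), 1×hydroxo (-1 each), 1×fluoro (-1 each), 1×1,10-phenanthroline (neutral); total -2. So Fe + (-2) = 1+, giving Fe = +3.
Ligands are named alphabetically: bipyridine before fluoro before hydroxo before phenanthroline.

(2,2'-bipyridine)fluorohydroxo(1,10-phenanthroline)iron(III) perchlorate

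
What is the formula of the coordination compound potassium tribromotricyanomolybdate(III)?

K3[MoBr3(CN)3]

Ligands: 3 cyano (CN, -1), 3 bromo (Br, -1). Ligand charge sum = -6.
Charge balance with potassium (+1) requires 1 complex ion per 3 potassium.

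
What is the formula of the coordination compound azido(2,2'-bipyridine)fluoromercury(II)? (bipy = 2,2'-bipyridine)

Ligands: 1 azido (N3, -1), 1 fluoro (F, -1), 1 2,2'-bipyridine (bipy, neutral). Ligand charge sum = -2.
With Hg in oxidation state +2, the complex ion is [Hg...].

[Hg(bipy)F(N3)]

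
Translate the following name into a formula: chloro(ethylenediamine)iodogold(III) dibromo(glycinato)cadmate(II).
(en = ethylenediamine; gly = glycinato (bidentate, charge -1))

Cation [Au…]: ligand charges -2, Au(III) ⇒ ion charge 1+.
Anion [Cd…]: ligand charges -3, Cd(II) ⇒ ion charge 1−.
One 1+ cation balances one 1− anion.

[AuCl(en)I][CdBr2(gly)]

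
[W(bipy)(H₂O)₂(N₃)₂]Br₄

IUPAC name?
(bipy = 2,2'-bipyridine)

The 4 bromide counter-ions carry a total charge of -4, so each complex ion is 4+.
Ligand charges: 1×2,2'-bipyridine (neutral), 2×aqua (neutral), 2×azido (-1 each); total -2. So W + (-2) = 4+, giving W = +6.
Ligands are named alphabetically: aqua before azido before bipyridine.

diaquadiazido(2,2'-bipyridine)tungsten(VI) bromide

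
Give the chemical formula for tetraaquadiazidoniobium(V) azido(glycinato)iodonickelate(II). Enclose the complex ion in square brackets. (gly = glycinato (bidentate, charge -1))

[Nb(H2O)4(N3)2][Ni(gly)I(N3)]3

Cation [Nb…]: ligand charges -2, Nb(V) ⇒ ion charge 3+.
Anion [Ni…]: ligand charges -3, Ni(II) ⇒ ion charge 1−.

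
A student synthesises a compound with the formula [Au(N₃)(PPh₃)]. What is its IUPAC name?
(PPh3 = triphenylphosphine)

There is no counter-ion, so the complex is neutral overall.
Ligand charges: 1×azido (-1 each), 1×triphenylphosphine (neutral); total -1. So Au + (-1) = 0, giving Au = +1.
Ligands are named alphabetically: azido before triphenylphosphine.

azido(triphenylphosphine)gold(I)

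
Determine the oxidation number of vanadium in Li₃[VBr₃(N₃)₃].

3 lithium outside the brackets (+1 each) → the complex ion is 3−.
Ligand charges: 3×N3 = -3; 3×Br = -3; sum -6.
V + (-6) = 3− ⇒ V is +3.

+3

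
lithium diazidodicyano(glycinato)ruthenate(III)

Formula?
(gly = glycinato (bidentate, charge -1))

Ligands: 2 azido (N3, -1), 2 cyano (CN, -1), 1 glycinato (gly, -1). Ligand charge sum = -5.
With Ru in oxidation state +3, the complex ion is [Ru...]^2−.
Charge balance with lithium (+1) requires 1 complex ion per 2 lithium.

Li2[Ru(CN)2(gly)(N3)2]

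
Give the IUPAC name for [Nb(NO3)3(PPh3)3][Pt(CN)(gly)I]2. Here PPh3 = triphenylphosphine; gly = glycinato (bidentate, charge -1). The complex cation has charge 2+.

trinitratotris(triphenylphosphine)niobium(V) cyano(glycinato)iodoplatinate(II)

The complex cation is given as 2+; its ligand charges sum to -3, so Nb = +5.
With 2 anions per cation, each anion must be 2/2 = 1−.
Anion: ligand charges sum to -3; for the ion to be 1−, Pt = +2.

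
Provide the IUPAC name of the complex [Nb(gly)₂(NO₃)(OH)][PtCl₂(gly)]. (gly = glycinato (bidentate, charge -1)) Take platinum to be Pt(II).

Both ions are complex: the cation is named first with the plain metal name, the anion second with the -ate form; each ion's ligands are alphabetised independently.
Pt is given as +2; the anion's ligand charges sum to -3, so the complex anion is 1−.
A 1:1 salt means the cation carries the equal and opposite charge, 1+.
Cation: ligand charges sum to -4; for the ion to be 1+, Nb = +5.

bis(glycinato)hydroxonitratoniobium(V) dichloro(glycinato)platinate(II)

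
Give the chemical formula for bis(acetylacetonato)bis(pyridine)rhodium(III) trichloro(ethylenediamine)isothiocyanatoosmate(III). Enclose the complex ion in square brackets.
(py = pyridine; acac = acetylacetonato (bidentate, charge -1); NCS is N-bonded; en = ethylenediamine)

Cation [Rh…]: ligand charges -2, Rh(III) ⇒ ion charge 1+.
Anion [Os…]: ligand charges -4, Os(III) ⇒ ion charge 1−.
One 1+ cation balances one 1− anion.

[Rh(acac)2(py)2][OsCl3(en)(NCS)]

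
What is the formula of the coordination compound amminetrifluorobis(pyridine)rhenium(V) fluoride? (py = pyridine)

Ligands: 2 pyridine (py, neutral), 1 ammine (NH3, neutral), 3 fluoro (F, -1). Ligand charge sum = -3.
Charge balance with fluoride (-1) requires 1 complex ion per 2 fluoride.

[ReF3(NH3)(py)2]F2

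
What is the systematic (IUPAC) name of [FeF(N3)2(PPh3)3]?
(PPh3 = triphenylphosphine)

There is no counter-ion, so the complex is neutral overall.
Ligand charges: 1×fluoro (-1 each), 2×azido (-1 each), 3×triphenylphosphine (neutral); total -3. So Fe + (-3) = 0, giving Fe = +3.
Ligands are named alphabetically: azido before fluoro before triphenylphosphine.

diazidofluorotris(triphenylphosphine)iron(III)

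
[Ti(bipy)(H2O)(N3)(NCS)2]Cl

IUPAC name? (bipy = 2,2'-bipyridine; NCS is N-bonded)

The 1 chloride counter-ion carries a total charge of -1, so each complex ion is 1+.
Ligand charges: 1×azido (-1 each), 1×aqua (neutral), 1×2,2'-bipyridine (neutral), 2×isothiocyanato (-1 each); total -3. So Ti + (-3) = 1+, giving Ti = +4.
Ligands are named alphabetically: aqua before azido before bipyridine before isothiocyanato.

aquaazido(2,2'-bipyridine)diisothiocyanatotitanium(IV) chloride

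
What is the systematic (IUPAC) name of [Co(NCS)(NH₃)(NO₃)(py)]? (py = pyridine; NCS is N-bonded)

There is no counter-ion, so the complex is neutral overall.
Ligand charges: 1×pyridine (neutral), 1×ammine (neutral), 1×nitrato (-1 each), 1×isothiocyanato (-1 each); total -2. So Co + (-2) = 0, giving Co = +2.
Ligands are named alphabetically: ammine before isothiocyanato before nitrato before pyridine.

ammineisothiocyanatonitrato(pyridine)cobalt(II)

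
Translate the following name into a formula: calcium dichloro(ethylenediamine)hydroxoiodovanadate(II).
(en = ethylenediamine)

Ligands: 1 ethylenediamine (en, neutral), 2 chloro (Cl, -1), 1 iodo (I, -1), 1 hydroxo (OH, -1). Ligand charge sum = -4.
With V in oxidation state +2, the complex ion is [V...]^2−.
Charge balance with calcium (+2) requires 1 complex ion per 1 calcium.

Ca[VCl2(en)I(OH)]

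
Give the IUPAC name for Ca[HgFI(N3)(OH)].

calcium azidofluorohydroxoiodomercurate(II)

The 1 calcium counter-ion carries a total charge of +2, so each complex ion is 2−.
Ligand charges: 1×hydroxo (-1 each), 1×fluoro (-1 each), 1×iodo (-1 each), 1×azido (-1 each); total -4. So Hg + (-4) = 2−, giving Hg = +2.
Ligands are named alphabetically: azido before fluoro before hydroxo before iodo.
The complex ion is anionic, so mercury takes the -ate form mercurate(II).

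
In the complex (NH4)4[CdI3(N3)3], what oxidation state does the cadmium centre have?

4 ammonium outside the brackets (+1 each) → the complex ion is 4−.
Ligand charges: 3×N3 = -3; 3×I = -3; sum -6.
Cd + (-6) = 4− ⇒ Cd is +2.

+2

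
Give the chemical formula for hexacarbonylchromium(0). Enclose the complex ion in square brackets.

[Cr(CO)6]

Ligands: 6 carbonyl (CO, neutral). Ligand charge sum = 0.
With Cr in oxidation state 0, the complex ion is [Cr...].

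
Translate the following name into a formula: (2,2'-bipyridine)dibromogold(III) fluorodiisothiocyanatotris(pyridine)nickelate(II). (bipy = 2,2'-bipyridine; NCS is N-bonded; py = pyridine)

[Au(bipy)Br2][NiF(NCS)2(py)3]

Cation [Au…]: ligand charges -2, Au(III) ⇒ ion charge 1+.
Anion [Ni…]: ligand charges -3, Ni(II) ⇒ ion charge 1−.
One 1+ cation balances one 1− anion.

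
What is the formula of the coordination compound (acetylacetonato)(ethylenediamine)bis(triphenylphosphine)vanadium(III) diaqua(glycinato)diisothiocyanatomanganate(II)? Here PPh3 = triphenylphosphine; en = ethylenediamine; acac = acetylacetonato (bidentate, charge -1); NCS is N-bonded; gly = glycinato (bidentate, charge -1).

[V(acac)(en)(PPh3)2][Mn(gly)(H2O)2(NCS)2]2

Cation [V…]: ligand charges -1, V(III) ⇒ ion charge 2+.
Anion [Mn…]: ligand charges -3, Mn(II) ⇒ ion charge 1−.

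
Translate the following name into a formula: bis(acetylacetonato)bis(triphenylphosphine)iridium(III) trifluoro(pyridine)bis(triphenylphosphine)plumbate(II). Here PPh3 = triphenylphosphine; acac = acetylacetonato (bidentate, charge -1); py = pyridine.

[Ir(acac)2(PPh3)2][PbF3(PPh3)2(py)]

Cation [Ir…]: ligand charges -2, Ir(III) ⇒ ion charge 1+.
Anion [Pb…]: ligand charges -3, Pb(II) ⇒ ion charge 1−.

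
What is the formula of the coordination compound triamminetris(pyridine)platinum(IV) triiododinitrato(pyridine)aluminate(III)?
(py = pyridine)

[Pt(NH3)3(py)3][AlI3(NO3)2(py)]2

Cation [Pt…]: ligand charges 0, Pt(IV) ⇒ ion charge 4+.
Anion [Al…]: ligand charges -5, Al(III) ⇒ ion charge 2−.
One 4+ cation requires 2 of the 2− anion.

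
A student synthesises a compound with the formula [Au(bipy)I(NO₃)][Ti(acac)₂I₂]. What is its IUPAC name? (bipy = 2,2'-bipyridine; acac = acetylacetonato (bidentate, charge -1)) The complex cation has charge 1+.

The complex cation is given as 1+; its ligand charges sum to -2, so Au = +3.
A 1:1 salt means the anion carries the equal and opposite charge, 1−.
Anion: ligand charges sum to -4; for the ion to be 1−, Ti = +3.

(2,2'-bipyridine)iodonitratogold(III) bis(acetylacetonato)diiodotitanate(III)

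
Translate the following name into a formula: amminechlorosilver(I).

[AgCl(NH3)]

Ligands: 1 chloro (Cl, -1), 1 ammine (NH3, neutral). Ligand charge sum = -1.
With Ag in oxidation state +1, the complex ion is [Ag...].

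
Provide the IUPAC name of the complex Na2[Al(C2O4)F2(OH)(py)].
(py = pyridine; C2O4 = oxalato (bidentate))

sodium difluorohydroxooxalato(pyridine)aluminate(III)

The 2 sodium counter-ions carry a total charge of +2, so each complex ion is 2−.
Ligand charges: 1×pyridine (neutral), 1×hydroxo (-1 each), 2×fluoro (-1 each), 1×oxalato (-2 each); total -5. So Al + (-5) = 2−, giving Al = +3.
Ligands are named alphabetically: fluoro before hydroxo before oxalato before pyridine.
The complex ion is anionic, so aluminium takes the -ate form aluminate(III).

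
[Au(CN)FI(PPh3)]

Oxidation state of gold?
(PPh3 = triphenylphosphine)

+3

No counter-ion: the bracketed complex is neutral.
Ligand charges: 1×F = -1; 1×PPh3 neutral; 1×I = -1; 1×CN = -1; sum -3.
Au + (-3) = 0 ⇒ Au is +3.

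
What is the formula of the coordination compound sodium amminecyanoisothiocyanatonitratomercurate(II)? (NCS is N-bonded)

Ligands: 1 cyano (CN, -1), 1 isothiocyanato (NCS, -1), 1 ammine (NH3, neutral), 1 nitrato (NO3, -1). Ligand charge sum = -3.
With Hg in oxidation state +2, the complex ion is [Hg...]^1−.
Charge balance with sodium (+1) requires 1 complex ion per 1 sodium.

Na[Hg(CN)(NCS)(NH3)(NO3)]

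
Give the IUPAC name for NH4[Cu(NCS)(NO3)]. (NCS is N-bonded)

ammonium isothiocyanatonitratocuprate(I)

The 1 ammonium counter-ion carries a total charge of +1, so each complex ion is 1−.
Ligand charges: 1×isothiocyanato (-1 each), 1×nitrato (-1 each); total -2. So Cu + (-2) = 1−, giving Cu = +1.
Ligands are named alphabetically: isothiocyanato before nitrato.
The complex ion is anionic, so copper takes the -ate form cuprate(I).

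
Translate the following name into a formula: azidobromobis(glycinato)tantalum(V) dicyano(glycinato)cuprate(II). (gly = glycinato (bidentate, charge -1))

Cation [Ta…]: ligand charges -4, Ta(V) ⇒ ion charge 1+.
Anion [Cu…]: ligand charges -3, Cu(II) ⇒ ion charge 1−.

[TaBr(gly)2(N3)][Cu(CN)2(gly)]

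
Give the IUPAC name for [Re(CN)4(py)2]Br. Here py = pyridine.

tetracyanobis(pyridine)rhenium(V) bromide

The 1 bromide counter-ion carries a total charge of -1, so each complex ion is 1+.
Ligand charges: 2×pyridine (neutral), 4×cyano (-1 each); total -4. So Re + (-4) = 1+, giving Re = +5.
Ligands are named alphabetically: cyano before pyridine.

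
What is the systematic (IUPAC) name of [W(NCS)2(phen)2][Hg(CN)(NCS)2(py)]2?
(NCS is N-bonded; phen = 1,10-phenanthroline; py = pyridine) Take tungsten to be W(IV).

diisothiocyanatobis(1,10-phenanthroline)tungsten(IV) cyanodiisothiocyanato(pyridine)mercurate(II)

Both ions are complex: the cation is named first with the plain metal name, the anion second with the -ate form; each ion's ligands are alphabetised independently.
W is given as +4; the cation's ligand charges sum to -2, so the complex cation is 2+.
With 2 anions per cation, each anion must be 2/2 = 1−.
Anion: ligand charges sum to -3; for the ion to be 1−, Hg = +2.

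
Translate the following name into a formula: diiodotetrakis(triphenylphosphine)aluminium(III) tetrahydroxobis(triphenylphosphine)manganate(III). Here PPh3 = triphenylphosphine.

[AlI2(PPh3)4][Mn(OH)4(PPh3)2]

Cation [Al…]: ligand charges -2, Al(III) ⇒ ion charge 1+.
Anion [Mn…]: ligand charges -4, Mn(III) ⇒ ion charge 1−.
One 1+ cation balances one 1− anion.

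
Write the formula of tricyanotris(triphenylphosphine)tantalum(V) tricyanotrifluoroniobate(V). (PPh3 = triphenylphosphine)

Cation [Ta…]: ligand charges -3, Ta(V) ⇒ ion charge 2+.
Anion [Nb…]: ligand charges -6, Nb(V) ⇒ ion charge 1−.
One 2+ cation requires 2 of the 1− anion.

[Ta(CN)3(PPh3)3][Nb(CN)3F3]2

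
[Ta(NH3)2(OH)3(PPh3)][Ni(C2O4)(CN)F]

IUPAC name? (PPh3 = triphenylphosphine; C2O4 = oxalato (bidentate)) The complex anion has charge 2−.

diamminetrihydroxo(triphenylphosphine)tantalum(V) cyanofluorooxalatonickelate(II)

The complex anion is given as 2−; its ligand charges sum to -4, so Ni = +2.
A 1:1 salt means the cation carries the equal and opposite charge, 2+.
Cation: ligand charges sum to -3; for the ion to be 2+, Ta = +5.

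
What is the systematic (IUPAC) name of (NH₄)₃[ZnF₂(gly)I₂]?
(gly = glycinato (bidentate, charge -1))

The 3 ammonium counter-ions carry a total charge of +3, so each complex ion is 3−.
Ligand charges: 2×iodo (-1 each), 2×fluoro (-1 each), 1×glycinato (-1 each); total -5. So Zn + (-5) = 3−, giving Zn = +2.
Ligands are named alphabetically: fluoro before glycinato before iodo.
The complex ion is anionic, so zinc takes the -ate form zincate(II).

ammonium difluoro(glycinato)diiodozincate(II)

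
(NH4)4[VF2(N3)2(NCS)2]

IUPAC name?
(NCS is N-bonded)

The 4 ammonium counter-ions carry a total charge of +4, so each complex ion is 4−.
Ligand charges: 2×isothiocyanato (-1 each), 2×fluoro (-1 each), 2×azido (-1 each); total -6. So V + (-6) = 4−, giving V = +2.
Ligands are named alphabetically: azido before fluoro before isothiocyanato.
The complex ion is anionic, so vanadium takes the -ate form vanadate(II).

ammonium diazidodifluorodiisothiocyanatovanadate(II)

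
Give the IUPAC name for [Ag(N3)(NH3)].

There is no counter-ion, so the complex is neutral overall.
Ligand charges: 1×azido (-1 each), 1×ammine (neutral); total -1. So Ag + (-1) = 0, giving Ag = +1.
Ligands are named alphabetically: ammine before azido.

ammineazidosilver(I)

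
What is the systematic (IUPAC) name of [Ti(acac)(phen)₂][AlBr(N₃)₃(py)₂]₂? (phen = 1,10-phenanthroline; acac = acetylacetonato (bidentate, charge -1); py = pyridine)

Both ions are complex: the cation is named first with the plain metal name, the anion second with the -ate form; each ion's ligands are alphabetised independently.
Aluminium is always +3 in its complexes; the anion's ligand charges sum to -4, so the complex anion is 1−.
With 2 anions per cation, the cation must be 2×1 = 2+.
Cation: ligand charges sum to -1; for the ion to be 2+, Ti = +3.

(acetylacetonato)bis(1,10-phenanthroline)titanium(III) triazidobromobis(pyridine)aluminate(III)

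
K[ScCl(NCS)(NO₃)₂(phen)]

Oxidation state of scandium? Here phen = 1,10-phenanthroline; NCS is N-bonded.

1 potassium outside the brackets (+1 each) → the complex ion is 1−.
Ligand charges: 2×NO3 = -2; 1×phen neutral; 1×Cl = -1; 1×NCS = -1; sum -4.
Sc + (-4) = 1− ⇒ Sc is +3.

+3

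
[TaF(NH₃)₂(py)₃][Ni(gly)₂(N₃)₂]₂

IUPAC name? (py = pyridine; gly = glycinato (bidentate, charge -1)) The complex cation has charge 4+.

diamminefluorotris(pyridine)tantalum(V) diazidobis(glycinato)nickelate(II)

The complex cation is given as 4+; its ligand charges sum to -1, so Ta = +5.
With 2 anions per cation, each anion must be 4/2 = 2−.
Anion: ligand charges sum to -4; for the ion to be 2−, Ni = +2.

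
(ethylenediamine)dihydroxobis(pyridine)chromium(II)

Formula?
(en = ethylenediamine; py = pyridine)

Ligands: 1 ethylenediamine (en, neutral), 2 hydroxo (OH, -1), 2 pyridine (py, neutral). Ligand charge sum = -2.
With Cr in oxidation state +2, the complex ion is [Cr...].

[Cr(en)(OH)2(py)2]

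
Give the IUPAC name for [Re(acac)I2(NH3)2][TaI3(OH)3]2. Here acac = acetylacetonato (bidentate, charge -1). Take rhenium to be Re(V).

(acetylacetonato)diamminediiodorhenium(V) trihydroxotriiodotantalate(V)

Both ions are complex: the cation is named first with the plain metal name, the anion second with the -ate form; each ion's ligands are alphabetised independently.
Re is given as +5; the cation's ligand charges sum to -3, so the complex cation is 2+.
With 2 anions per cation, each anion must be 2/2 = 1−.
Anion: ligand charges sum to -6; for the ion to be 1−, Ta = +5.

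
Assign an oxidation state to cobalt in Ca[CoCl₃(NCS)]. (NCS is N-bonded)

+2

1 calcium outside the brackets (+2 each) → the complex ion is 2−.
Ligand charges: 3×Cl = -3; 1×NCS = -1; sum -4.
Co + (-4) = 2− ⇒ Co is +2.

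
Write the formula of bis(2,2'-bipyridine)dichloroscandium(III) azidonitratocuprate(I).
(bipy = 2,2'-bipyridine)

Cation [Sc…]: ligand charges -2, Sc(III) ⇒ ion charge 1+.
Anion [Cu…]: ligand charges -2, Cu(I) ⇒ ion charge 1−.
One 1+ cation balances one 1− anion.

[Sc(bipy)2Cl2][Cu(N3)(NO3)]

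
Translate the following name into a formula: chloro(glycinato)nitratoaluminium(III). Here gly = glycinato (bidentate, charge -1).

Ligands: 1 chloro (Cl, -1), 1 glycinato (gly, -1), 1 nitrato (NO3, -1). Ligand charge sum = -3.
With Al in oxidation state +3, the complex ion is [Al...].

[AlCl(gly)(NO3)]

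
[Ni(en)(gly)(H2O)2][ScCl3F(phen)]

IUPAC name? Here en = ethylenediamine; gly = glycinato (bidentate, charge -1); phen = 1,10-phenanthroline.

Both ions are complex: the cation is named first with the plain metal name, the anion second with the -ate form; each ion's ligands are alphabetised independently.
Scandium is always +3 in its complexes; the anion's ligand charges sum to -4, so the complex anion is 1−.
A 1:1 salt means the cation carries the equal and opposite charge, 1+.
Cation: ligand charges sum to -1; for the ion to be 1+, Ni = +2.

diaqua(ethylenediamine)(glycinato)nickel(II) trichlorofluoro(1,10-phenanthroline)scandate(III)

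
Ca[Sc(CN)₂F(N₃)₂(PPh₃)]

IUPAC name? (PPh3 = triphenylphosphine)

calcium diazidodicyanofluoro(triphenylphosphine)scandate(III)

The 1 calcium counter-ion carries a total charge of +2, so each complex ion is 2−.
Ligand charges: 2×azido (-1 each), 2×cyano (-1 each), 1×fluoro (-1 each), 1×triphenylphosphine (neutral); total -5. So Sc + (-5) = 2−, giving Sc = +3.
Ligands are named alphabetically: azido before cyano before fluoro before triphenylphosphine.
The complex ion is anionic, so scandium takes the -ate form scandate(III).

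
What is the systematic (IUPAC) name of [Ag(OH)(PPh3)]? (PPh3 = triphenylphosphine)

hydroxo(triphenylphosphine)silver(I)

There is no counter-ion, so the complex is neutral overall.
Ligand charges: 1×hydroxo (-1 each), 1×triphenylphosphine (neutral); total -1. So Ag + (-1) = 0, giving Ag = +1.
Ligands are named alphabetically: hydroxo before triphenylphosphine.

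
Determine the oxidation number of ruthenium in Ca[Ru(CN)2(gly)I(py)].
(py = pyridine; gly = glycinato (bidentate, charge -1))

+2

1 calcium outside the brackets (+2 each) → the complex ion is 2−.
Ligand charges: 2×CN = -2; 1×py neutral; 1×I = -1; 1×gly = -1; sum -4.
Ru + (-4) = 2− ⇒ Ru is +2.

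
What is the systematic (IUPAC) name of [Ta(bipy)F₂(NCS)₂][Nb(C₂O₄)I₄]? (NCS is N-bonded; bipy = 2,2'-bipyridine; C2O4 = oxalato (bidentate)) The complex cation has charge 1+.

Both ions are complex: the cation is named first with the plain metal name, the anion second with the -ate form; each ion's ligands are alphabetised independently.
The complex cation is given as 1+; its ligand charges sum to -4, so Ta = +5.
A 1:1 salt means the anion carries the equal and opposite charge, 1−.
Anion: ligand charges sum to -6; for the ion to be 1−, Nb = +5.

(2,2'-bipyridine)difluorodiisothiocyanatotantalum(V) tetraiodooxalatoniobate(V)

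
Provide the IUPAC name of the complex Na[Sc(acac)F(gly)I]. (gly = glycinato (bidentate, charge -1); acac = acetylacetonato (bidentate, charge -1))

sodium (acetylacetonato)fluoro(glycinato)iodoscandate(III)

The 1 sodium counter-ion carries a total charge of +1, so each complex ion is 1−.
Ligand charges: 1×glycinato (-1 each), 1×iodo (-1 each), 1×fluoro (-1 each), 1×acetylacetonato (-1 each); total -4. So Sc + (-4) = 1−, giving Sc = +3.
The complex ion is anionic, so scandium takes the -ate form scandate(III).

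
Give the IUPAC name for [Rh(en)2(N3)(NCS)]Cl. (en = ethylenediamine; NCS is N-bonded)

azidobis(ethylenediamine)isothiocyanatorhodium(III) chloride

The 1 chloride counter-ion carries a total charge of -1, so each complex ion is 1+.
Ligand charges: 2×ethylenediamine (neutral), 1×azido (-1 each), 1×isothiocyanato (-1 each); total -2. So Rh + (-2) = 1+, giving Rh = +3.
Ligands are named alphabetically: azido before ethylenediamine before isothiocyanato.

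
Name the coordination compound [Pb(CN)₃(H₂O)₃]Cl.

triaquatricyanolead(IV) chloride

The 1 chloride counter-ion carries a total charge of -1, so each complex ion is 1+.
Ligand charges: 3×aqua (neutral), 3×cyano (-1 each); total -3. So Pb + (-3) = 1+, giving Pb = +4.
Ligands are named alphabetically: aqua before cyano.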